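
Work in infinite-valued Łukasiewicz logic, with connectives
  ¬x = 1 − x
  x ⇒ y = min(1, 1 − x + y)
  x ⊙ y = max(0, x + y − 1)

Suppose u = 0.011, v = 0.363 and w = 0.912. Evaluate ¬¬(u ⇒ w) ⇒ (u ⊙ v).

0.000

u ⇒ w = min(1, 1 − 0.011 + 0.912) = min(1, 1.901) = 1.000
¬(u ⇒ w) = 1 − 1.000 = 0.000
¬¬(u ⇒ w) = 1 − 0.000 = 1.000
u ⊙ v = max(0, 0.011 + 0.363 − 1) = max(0, -0.626) = 0.000
¬¬(u ⇒ w) ⇒ (u ⊙ v) = min(1, 1 − 1.000 + 0.000) = min(1, 0.000) = 0.000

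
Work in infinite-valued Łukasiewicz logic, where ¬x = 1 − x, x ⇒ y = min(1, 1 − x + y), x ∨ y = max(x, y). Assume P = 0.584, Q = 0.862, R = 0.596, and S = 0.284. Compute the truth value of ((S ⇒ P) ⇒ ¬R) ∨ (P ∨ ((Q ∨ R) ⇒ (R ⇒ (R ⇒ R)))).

S ⇒ P = min(1, 1 − 0.284 + 0.584) = min(1, 1.300) = 1.000
¬R = 1 − 0.596 = 0.404
(S ⇒ P) ⇒ ¬R = min(1, 1 − 1.000 + 0.404) = min(1, 0.404) = 0.404
Q ∨ R = max(0.862, 0.596) = 0.862
R ⇒ R = min(1, 1 − 0.596 + 0.596) = min(1, 1.000) = 1.000
R ⇒ (R ⇒ R) = min(1, 1 − 0.596 + 1.000) = min(1, 1.404) = 1.000
(Q ∨ R) ⇒ (R ⇒ (R ⇒ R)) = min(1, 1 − 0.862 + 1.000) = min(1, 1.138) = 1.000
P ∨ ((Q ∨ R) ⇒ (R ⇒ (R ⇒ R))) = max(0.584, 1.000) = 1.000
((S ⇒ P) ⇒ ¬R) ∨ (P ∨ ((Q ∨ R) ⇒ (R ⇒ (R ⇒ R)))) = max(0.404, 1.000) = 1.000

1.000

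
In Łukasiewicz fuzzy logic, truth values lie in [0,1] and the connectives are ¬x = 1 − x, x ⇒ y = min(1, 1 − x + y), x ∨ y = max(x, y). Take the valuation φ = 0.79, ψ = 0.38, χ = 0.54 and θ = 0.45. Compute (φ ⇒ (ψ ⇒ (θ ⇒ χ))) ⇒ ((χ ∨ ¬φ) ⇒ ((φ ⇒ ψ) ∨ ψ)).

θ ⇒ χ = min(1, 1 − 0.45 + 0.54) = min(1, 1.09) = 1.00
ψ ⇒ (θ ⇒ χ) = min(1, 1 − 0.38 + 1.00) = min(1, 1.62) = 1.00
φ ⇒ (ψ ⇒ (θ ⇒ χ)) = min(1, 1 − 0.79 + 1.00) = min(1, 1.21) = 1.00
¬φ = 1 − 0.79 = 0.21
χ ∨ ¬φ = max(0.54, 0.21) = 0.54
φ ⇒ ψ = min(1, 1 − 0.79 + 0.38) = min(1, 0.59) = 0.59
(φ ⇒ ψ) ∨ ψ = max(0.59, 0.38) = 0.59
(χ ∨ ¬φ) ⇒ ((φ ⇒ ψ) ∨ ψ) = min(1, 1 − 0.54 + 0.59) = min(1, 1.05) = 1.00
(φ ⇒ (ψ ⇒ (θ ⇒ χ))) ⇒ ((χ ∨ ¬φ) ⇒ ((φ ⇒ ψ) ∨ ψ)) = min(1, 1 − 1.00 + 1.00) = min(1, 1.00) = 1.00

1.00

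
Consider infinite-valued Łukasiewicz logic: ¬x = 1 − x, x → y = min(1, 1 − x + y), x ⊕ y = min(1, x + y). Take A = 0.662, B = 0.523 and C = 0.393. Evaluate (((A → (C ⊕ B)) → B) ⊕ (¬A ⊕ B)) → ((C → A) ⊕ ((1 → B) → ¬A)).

1.000

C ⊕ B = min(1, 0.393 + 0.523) = min(1, 0.916) = 0.916
A → (C ⊕ B) = min(1, 1 − 0.662 + 0.916) = min(1, 1.254) = 1.000
(A → (C ⊕ B)) → B = min(1, 1 − 1.000 + 0.523) = min(1, 0.523) = 0.523
¬A = 1 − 0.662 = 0.338
¬A ⊕ B = min(1, 0.338 + 0.523) = min(1, 0.861) = 0.861
((A → (C ⊕ B)) → B) ⊕ (¬A ⊕ B) = min(1, 0.523 + 0.861) = min(1, 1.384) = 1.000
C → A = min(1, 1 − 0.393 + 0.662) = min(1, 1.269) = 1.000
1 → B = min(1, 1 − 1.000 + 0.523) = min(1, 0.523) = 0.523
(1 → B) → ¬A = min(1, 1 − 0.523 + 0.338) = min(1, 0.815) = 0.815
(C → A) ⊕ ((1 → B) → ¬A) = min(1, 1.000 + 0.815) = min(1, 1.815) = 1.000
(((A → (C ⊕ B)) → B) ⊕ (¬A ⊕ B)) → ((C → A) ⊕ ((1 → B) → ¬A)) = min(1, 1 − 1.000 + 1.000) = min(1, 1.000) = 1.000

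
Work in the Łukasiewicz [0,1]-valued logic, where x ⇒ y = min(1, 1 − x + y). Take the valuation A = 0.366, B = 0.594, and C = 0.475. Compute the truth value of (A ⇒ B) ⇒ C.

0.475

A ⇒ B = min(1, 1 − 0.366 + 0.594) = min(1, 1.228) = 1.000
(A ⇒ B) ⇒ C = min(1, 1 − 1.000 + 0.475) = min(1, 0.475) = 0.475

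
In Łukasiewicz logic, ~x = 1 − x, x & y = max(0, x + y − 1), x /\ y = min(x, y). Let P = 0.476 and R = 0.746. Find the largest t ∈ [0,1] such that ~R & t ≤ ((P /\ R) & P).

~R = 1 − 0.746 = 0.254
So the left factor is ~R = 0.254.
P /\ R = min(0.476, 0.746) = 0.476
(P /\ R) & P = max(0, 0.476 + 0.476 − 1) = max(0, -0.048) = 0.000
So the right-hand bound is (P /\ R) & P = 0.000.
The residuum of the Łukasiewicz t-norm gives the supremum: min(1, 1 − 0.254 + 0.000).
1 − 0.254 + 0.000 = 0.746, so t = min(1, 0.746) = 0.746.
Check: 0.254 & 0.746 = max(0, 0.000) = 0.000 ≤ 0.000.

0.746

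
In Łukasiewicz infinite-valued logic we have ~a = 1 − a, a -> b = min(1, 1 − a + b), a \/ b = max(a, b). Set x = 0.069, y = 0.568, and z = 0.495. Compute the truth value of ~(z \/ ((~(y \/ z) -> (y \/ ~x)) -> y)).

0.432

y \/ z = max(0.568, 0.495) = 0.568
~(y \/ z) = 1 − 0.568 = 0.432
~x = 1 − 0.069 = 0.931
y \/ ~x = max(0.568, 0.931) = 0.931
~(y \/ z) -> (y \/ ~x) = min(1, 1 − 0.432 + 0.931) = min(1, 1.499) = 1.000
(~(y \/ z) -> (y \/ ~x)) -> y = min(1, 1 − 1.000 + 0.568) = min(1, 0.568) = 0.568
z \/ ((~(y \/ z) -> (y \/ ~x)) -> y) = max(0.495, 0.568) = 0.568
~(z \/ ((~(y \/ z) -> (y \/ ~x)) -> y)) = 1 − 0.568 = 0.432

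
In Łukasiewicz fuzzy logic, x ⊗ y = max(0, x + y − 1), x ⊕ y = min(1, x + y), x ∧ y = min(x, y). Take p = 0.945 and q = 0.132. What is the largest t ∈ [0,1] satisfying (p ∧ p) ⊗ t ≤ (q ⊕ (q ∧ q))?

p ∧ p = min(0.945, 0.945) = 0.945
So the left factor is p ∧ p = 0.945.
q ∧ q = min(0.132, 0.132) = 0.132
q ⊕ (q ∧ q) = min(1, 0.132 + 0.132) = min(1, 0.264) = 0.264
So the right-hand bound is q ⊕ (q ∧ q) = 0.264.
The residuum of the Łukasiewicz t-norm gives the supremum: min(1, 1 − 0.945 + 0.264).
1 − 0.945 + 0.264 = 0.319, so t = min(1, 0.319) = 0.319.
Check: 0.945 ⊗ 0.319 = max(0, 0.264) = 0.264 ≤ 0.264.

0.319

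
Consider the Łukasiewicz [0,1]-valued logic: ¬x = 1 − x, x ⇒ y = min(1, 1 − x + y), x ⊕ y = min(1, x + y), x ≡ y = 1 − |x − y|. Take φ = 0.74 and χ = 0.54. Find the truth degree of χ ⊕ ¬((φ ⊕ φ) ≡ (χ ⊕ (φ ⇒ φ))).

φ ⊕ φ = min(1, 0.74 + 0.74) = min(1, 1.48) = 1.00
φ ⇒ φ = min(1, 1 − 0.74 + 0.74) = min(1, 1.00) = 1.00
χ ⊕ (φ ⇒ φ) = min(1, 0.54 + 1.00) = min(1, 1.54) = 1.00
(φ ⊕ φ) ≡ (χ ⊕ (φ ⇒ φ)) = 1 − |1.00 − 1.00| = 1 − 0.00 = 1.00
¬((φ ⊕ φ) ≡ (χ ⊕ (φ ⇒ φ))) = 1 − 1.00 = 0.00
χ ⊕ ¬((φ ⊕ φ) ≡ (χ ⊕ (φ ⇒ φ))) = min(1, 0.54 + 0.00) = min(1, 0.54) = 0.54

0.54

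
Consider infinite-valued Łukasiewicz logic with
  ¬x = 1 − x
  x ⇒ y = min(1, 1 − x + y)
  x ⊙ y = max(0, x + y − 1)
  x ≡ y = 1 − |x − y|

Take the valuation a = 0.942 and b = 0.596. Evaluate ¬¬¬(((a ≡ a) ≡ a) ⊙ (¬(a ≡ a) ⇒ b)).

0.058

a ≡ a = 1 − |0.942 − 0.942| = 1 − 0.000 = 1.000
(a ≡ a) ≡ a = 1 − |1.000 − 0.942| = 1 − 0.058 = 0.942
¬(a ≡ a) = 1 − 1.000 = 0.000
¬(a ≡ a) ⇒ b = min(1, 1 − 0.000 + 0.596) = min(1, 1.596) = 1.000
((a ≡ a) ≡ a) ⊙ (¬(a ≡ a) ⇒ b) = max(0, 0.942 + 1.000 − 1) = max(0, 0.942) = 0.942
¬(((a ≡ a) ≡ a) ⊙ (¬(a ≡ a) ⇒ b)) = 1 − 0.942 = 0.058
¬¬(((a ≡ a) ≡ a) ⊙ (¬(a ≡ a) ⇒ b)) = 1 − 0.058 = 0.942
¬¬¬(((a ≡ a) ≡ a) ⊙ (¬(a ≡ a) ⇒ b)) = 1 − 0.942 = 0.058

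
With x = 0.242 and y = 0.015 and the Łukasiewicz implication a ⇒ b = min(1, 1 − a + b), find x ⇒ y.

0.773

x ⇒ y = min(1, 1 − 0.242 + 0.015) = min(1, 0.773) = 0.773
For comparison, the Gödel implication (1 if a ≤ b else b) would give 0.015.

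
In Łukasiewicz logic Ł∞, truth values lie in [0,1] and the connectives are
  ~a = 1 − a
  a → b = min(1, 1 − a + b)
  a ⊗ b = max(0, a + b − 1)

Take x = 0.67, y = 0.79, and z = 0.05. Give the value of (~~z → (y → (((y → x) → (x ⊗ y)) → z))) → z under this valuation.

0.05

~z = 1 − 0.05 = 0.95
~~z = 1 − 0.95 = 0.05
y → x = min(1, 1 − 0.79 + 0.67) = min(1, 0.88) = 0.88
x ⊗ y = max(0, 0.67 + 0.79 − 1) = max(0, 0.46) = 0.46
(y → x) → (x ⊗ y) = min(1, 1 − 0.88 + 0.46) = min(1, 0.58) = 0.58
((y → x) → (x ⊗ y)) → z = min(1, 1 − 0.58 + 0.05) = min(1, 0.47) = 0.47
y → (((y → x) → (x ⊗ y)) → z) = min(1, 1 − 0.79 + 0.47) = min(1, 0.68) = 0.68
~~z → (y → (((y → x) → (x ⊗ y)) → z)) = min(1, 1 − 0.05 + 0.68) = min(1, 1.63) = 1.00
(~~z → (y → (((y → x) → (x ⊗ y)) → z))) → z = min(1, 1 − 1.00 + 0.05) = min(1, 0.05) = 0.05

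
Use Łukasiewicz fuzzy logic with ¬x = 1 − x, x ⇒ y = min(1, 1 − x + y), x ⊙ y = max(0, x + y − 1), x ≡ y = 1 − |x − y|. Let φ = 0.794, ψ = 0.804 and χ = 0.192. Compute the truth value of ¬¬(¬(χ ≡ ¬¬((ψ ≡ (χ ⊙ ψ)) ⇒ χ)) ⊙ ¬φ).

χ ⊙ ψ = max(0, 0.192 + 0.804 − 1) = max(0, -0.004) = 0.000
ψ ≡ (χ ⊙ ψ) = 1 − |0.804 − 0.000| = 1 − 0.804 = 0.196
(ψ ≡ (χ ⊙ ψ)) ⇒ χ = min(1, 1 − 0.196 + 0.192) = min(1, 0.996) = 0.996
¬((ψ ≡ (χ ⊙ ψ)) ⇒ χ) = 1 − 0.996 = 0.004
¬¬((ψ ≡ (χ ⊙ ψ)) ⇒ χ) = 1 − 0.004 = 0.996
χ ≡ ¬¬((ψ ≡ (χ ⊙ ψ)) ⇒ χ) = 1 − |0.192 − 0.996| = 1 − 0.804 = 0.196
¬(χ ≡ ¬¬((ψ ≡ (χ ⊙ ψ)) ⇒ χ)) = 1 − 0.196 = 0.804
¬φ = 1 − 0.794 = 0.206
¬(χ ≡ ¬¬((ψ ≡ (χ ⊙ ψ)) ⇒ χ)) ⊙ ¬φ = max(0, 0.804 + 0.206 − 1) = max(0, 0.010) = 0.010
¬(¬(χ ≡ ¬¬((ψ ≡ (χ ⊙ ψ)) ⇒ χ)) ⊙ ¬φ) = 1 − 0.010 = 0.990
¬¬(¬(χ ≡ ¬¬((ψ ≡ (χ ⊙ ψ)) ⇒ χ)) ⊙ ¬φ) = 1 − 0.990 = 0.010

0.010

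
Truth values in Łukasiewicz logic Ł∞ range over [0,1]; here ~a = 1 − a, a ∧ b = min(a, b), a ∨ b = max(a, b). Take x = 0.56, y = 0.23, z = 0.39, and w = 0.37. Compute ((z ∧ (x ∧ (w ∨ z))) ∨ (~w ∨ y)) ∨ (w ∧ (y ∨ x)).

0.63

w ∨ z = max(0.37, 0.39) = 0.39
x ∧ (w ∨ z) = min(0.56, 0.39) = 0.39
z ∧ (x ∧ (w ∨ z)) = min(0.39, 0.39) = 0.39
~w = 1 − 0.37 = 0.63
~w ∨ y = max(0.63, 0.23) = 0.63
(z ∧ (x ∧ (w ∨ z))) ∨ (~w ∨ y) = max(0.39, 0.63) = 0.63
y ∨ x = max(0.23, 0.56) = 0.56
w ∧ (y ∨ x) = min(0.37, 0.56) = 0.37
((z ∧ (x ∧ (w ∨ z))) ∨ (~w ∨ y)) ∨ (w ∧ (y ∨ x)) = max(0.63, 0.37) = 0.63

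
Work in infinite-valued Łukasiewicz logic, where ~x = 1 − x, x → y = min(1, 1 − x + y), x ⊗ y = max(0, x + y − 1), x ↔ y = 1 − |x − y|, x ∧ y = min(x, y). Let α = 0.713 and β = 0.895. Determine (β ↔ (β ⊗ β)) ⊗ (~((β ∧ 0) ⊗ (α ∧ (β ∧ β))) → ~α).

0.182

β ⊗ β = max(0, 0.895 + 0.895 − 1) = max(0, 0.790) = 0.790
β ↔ (β ⊗ β) = 1 − |0.895 − 0.790| = 1 − 0.105 = 0.895
β ∧ 0 = min(0.895, 0.000) = 0.000
β ∧ β = min(0.895, 0.895) = 0.895
α ∧ (β ∧ β) = min(0.713, 0.895) = 0.713
(β ∧ 0) ⊗ (α ∧ (β ∧ β)) = max(0, 0.000 + 0.713 − 1) = max(0, -0.287) = 0.000
~((β ∧ 0) ⊗ (α ∧ (β ∧ β))) = 1 − 0.000 = 1.000
~α = 1 − 0.713 = 0.287
~((β ∧ 0) ⊗ (α ∧ (β ∧ β))) → ~α = min(1, 1 − 1.000 + 0.287) = min(1, 0.287) = 0.287
(β ↔ (β ⊗ β)) ⊗ (~((β ∧ 0) ⊗ (α ∧ (β ∧ β))) → ~α) = max(0, 0.895 + 0.287 − 1) = max(0, 0.182) = 0.182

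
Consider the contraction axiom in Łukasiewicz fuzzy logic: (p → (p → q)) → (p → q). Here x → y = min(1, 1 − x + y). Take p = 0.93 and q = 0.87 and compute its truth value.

p → q = min(1, 1 − 0.93 + 0.87) = min(1, 0.94) = 0.94
p → (p → q) = min(1, 1 − 0.93 + 0.94) = min(1, 1.01) = 1.00
(p → (p → q)) → (p → q) = min(1, 1 − 1.00 + 0.94) = min(1, 0.94) = 0.94
(The value 0.94 < 1 shows this instance is not satisfied; fails in Ł∞ (the t-norm is not idempotent).)

0.94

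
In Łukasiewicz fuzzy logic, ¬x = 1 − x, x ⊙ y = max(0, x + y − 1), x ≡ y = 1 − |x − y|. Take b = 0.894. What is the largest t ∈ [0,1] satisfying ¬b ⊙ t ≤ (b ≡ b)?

1.000

¬b = 1 − 0.894 = 0.106
So the left factor is ¬b = 0.106.
b ≡ b = 1 − |0.894 − 0.894| = 1 − 0.000 = 1.000
So the right-hand bound is b ≡ b = 1.000.
The residuum of the Łukasiewicz t-norm gives the supremum: min(1, 1 − 0.106 + 1.000).
1 − 0.106 + 1.000 = 1.894, so t = min(1, 1.894) = 1.000.
Check: 0.106 ⊙ 1.000 = max(0, 0.106) = 0.106 ≤ 1.000.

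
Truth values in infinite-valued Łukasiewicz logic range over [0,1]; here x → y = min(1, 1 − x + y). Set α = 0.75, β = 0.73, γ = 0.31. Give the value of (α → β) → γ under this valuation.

0.33

α → β = min(1, 1 − 0.75 + 0.73) = min(1, 0.98) = 0.98
(α → β) → γ = min(1, 1 − 0.98 + 0.31) = min(1, 0.33) = 0.33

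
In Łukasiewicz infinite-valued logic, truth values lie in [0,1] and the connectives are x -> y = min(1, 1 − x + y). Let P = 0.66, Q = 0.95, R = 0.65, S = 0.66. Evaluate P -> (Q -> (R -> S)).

1.00

R -> S = min(1, 1 − 0.65 + 0.66) = min(1, 1.01) = 1.00
Q -> (R -> S) = min(1, 1 − 0.95 + 1.00) = min(1, 1.05) = 1.00
P -> (Q -> (R -> S)) = min(1, 1 − 0.66 + 1.00) = min(1, 1.34) = 1.00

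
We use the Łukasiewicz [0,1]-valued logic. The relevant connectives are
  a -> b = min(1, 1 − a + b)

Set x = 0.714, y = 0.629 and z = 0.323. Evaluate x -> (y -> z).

0.980

y -> z = min(1, 1 − 0.629 + 0.323) = min(1, 0.694) = 0.694
x -> (y -> z) = min(1, 1 − 0.714 + 0.694) = min(1, 0.980) = 0.980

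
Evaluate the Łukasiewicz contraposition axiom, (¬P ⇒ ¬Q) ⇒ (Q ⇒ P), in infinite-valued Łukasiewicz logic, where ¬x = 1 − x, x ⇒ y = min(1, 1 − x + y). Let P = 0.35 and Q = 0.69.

¬P = 1 − 0.35 = 0.65
¬Q = 1 − 0.69 = 0.31
¬P ⇒ ¬Q = min(1, 1 − 0.65 + 0.31) = min(1, 0.66) = 0.66
Q ⇒ P = min(1, 1 − 0.69 + 0.35) = min(1, 0.66) = 0.66
(¬P ⇒ ¬Q) ⇒ (Q ⇒ P) = min(1, 1 − 0.66 + 0.66) = min(1, 1.00) = 1.00
(As expected: an axiom of Ł∞, always 1.)

1.00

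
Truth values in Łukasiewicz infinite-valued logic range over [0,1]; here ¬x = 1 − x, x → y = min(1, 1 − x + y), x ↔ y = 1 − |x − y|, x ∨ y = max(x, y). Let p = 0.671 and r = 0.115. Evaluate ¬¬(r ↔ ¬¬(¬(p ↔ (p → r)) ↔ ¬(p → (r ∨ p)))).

p → r = min(1, 1 − 0.671 + 0.115) = min(1, 0.444) = 0.444
p ↔ (p → r) = 1 − |0.671 − 0.444| = 1 − 0.227 = 0.773
¬(p ↔ (p → r)) = 1 − 0.773 = 0.227
r ∨ p = max(0.115, 0.671) = 0.671
p → (r ∨ p) = min(1, 1 − 0.671 + 0.671) = min(1, 1.000) = 1.000
¬(p → (r ∨ p)) = 1 − 1.000 = 0.000
¬(p ↔ (p → r)) ↔ ¬(p → (r ∨ p)) = 1 − |0.227 − 0.000| = 1 − 0.227 = 0.773
¬(¬(p ↔ (p → r)) ↔ ¬(p → (r ∨ p))) = 1 − 0.773 = 0.227
¬¬(¬(p ↔ (p → r)) ↔ ¬(p → (r ∨ p))) = 1 − 0.227 = 0.773
r ↔ ¬¬(¬(p ↔ (p → r)) ↔ ¬(p → (r ∨ p))) = 1 − |0.115 − 0.773| = 1 − 0.658 = 0.342
¬(r ↔ ¬¬(¬(p ↔ (p → r)) ↔ ¬(p → (r ∨ p)))) = 1 − 0.342 = 0.658
¬¬(r ↔ ¬¬(¬(p ↔ (p → r)) ↔ ¬(p → (r ∨ p)))) = 1 − 0.658 = 0.342

0.342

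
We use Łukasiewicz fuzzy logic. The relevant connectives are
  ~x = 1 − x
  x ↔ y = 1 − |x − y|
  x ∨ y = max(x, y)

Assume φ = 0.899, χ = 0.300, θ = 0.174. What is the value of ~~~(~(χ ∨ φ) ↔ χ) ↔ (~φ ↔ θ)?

0.272

χ ∨ φ = max(0.300, 0.899) = 0.899
~(χ ∨ φ) = 1 − 0.899 = 0.101
~(χ ∨ φ) ↔ χ = 1 − |0.101 − 0.300| = 1 − 0.199 = 0.801
~(~(χ ∨ φ) ↔ χ) = 1 − 0.801 = 0.199
~~(~(χ ∨ φ) ↔ χ) = 1 − 0.199 = 0.801
~~~(~(χ ∨ φ) ↔ χ) = 1 − 0.801 = 0.199
~φ = 1 − 0.899 = 0.101
~φ ↔ θ = 1 − |0.101 − 0.174| = 1 − 0.073 = 0.927
~~~(~(χ ∨ φ) ↔ χ) ↔ (~φ ↔ θ) = 1 − |0.199 − 0.927| = 1 − 0.728 = 0.272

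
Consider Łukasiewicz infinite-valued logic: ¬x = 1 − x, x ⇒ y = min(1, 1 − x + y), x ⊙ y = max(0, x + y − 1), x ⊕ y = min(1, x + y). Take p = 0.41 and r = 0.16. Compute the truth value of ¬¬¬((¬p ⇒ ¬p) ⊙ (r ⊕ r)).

¬p = 1 − 0.41 = 0.59
¬p ⇒ ¬p = min(1, 1 − 0.59 + 0.59) = min(1, 1.00) = 1.00
r ⊕ r = min(1, 0.16 + 0.16) = min(1, 0.32) = 0.32
(¬p ⇒ ¬p) ⊙ (r ⊕ r) = max(0, 1.00 + 0.32 − 1) = max(0, 0.32) = 0.32
¬((¬p ⇒ ¬p) ⊙ (r ⊕ r)) = 1 − 0.32 = 0.68
¬¬((¬p ⇒ ¬p) ⊙ (r ⊕ r)) = 1 − 0.68 = 0.32
¬¬¬((¬p ⇒ ¬p) ⊙ (r ⊕ r)) = 1 − 0.32 = 0.68

0.68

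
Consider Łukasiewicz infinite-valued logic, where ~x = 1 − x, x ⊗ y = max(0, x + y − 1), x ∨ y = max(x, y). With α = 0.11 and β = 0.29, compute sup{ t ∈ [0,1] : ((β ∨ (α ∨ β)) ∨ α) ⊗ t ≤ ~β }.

α ∨ β = max(0.11, 0.29) = 0.29
β ∨ (α ∨ β) = max(0.29, 0.29) = 0.29
(β ∨ (α ∨ β)) ∨ α = max(0.29, 0.11) = 0.29
So the left factor is (β ∨ (α ∨ β)) ∨ α = 0.29.
~β = 1 − 0.29 = 0.71
So the right-hand bound is ~β = 0.71.
The residuum of the Łukasiewicz t-norm gives the supremum: min(1, 1 − 0.29 + 0.71).
1 − 0.29 + 0.71 = 1.42, so t = min(1, 1.42) = 1.00.
Check: 0.29 ⊗ 1.00 = max(0, 0.29) = 0.29 ≤ 0.71.

1.00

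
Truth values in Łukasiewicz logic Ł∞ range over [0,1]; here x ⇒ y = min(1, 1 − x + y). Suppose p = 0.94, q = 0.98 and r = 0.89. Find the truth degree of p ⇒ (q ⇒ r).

0.97

q ⇒ r = min(1, 1 − 0.98 + 0.89) = min(1, 0.91) = 0.91
p ⇒ (q ⇒ r) = min(1, 1 − 0.94 + 0.91) = min(1, 0.97) = 0.97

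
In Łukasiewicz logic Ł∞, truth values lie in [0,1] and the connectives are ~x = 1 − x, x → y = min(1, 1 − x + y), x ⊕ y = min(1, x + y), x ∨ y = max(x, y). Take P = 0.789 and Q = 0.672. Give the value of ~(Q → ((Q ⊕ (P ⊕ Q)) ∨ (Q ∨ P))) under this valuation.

P ⊕ Q = min(1, 0.789 + 0.672) = min(1, 1.461) = 1.000
Q ⊕ (P ⊕ Q) = min(1, 0.672 + 1.000) = min(1, 1.672) = 1.000
Q ∨ P = max(0.672, 0.789) = 0.789
(Q ⊕ (P ⊕ Q)) ∨ (Q ∨ P) = max(1.000, 0.789) = 1.000
Q → ((Q ⊕ (P ⊕ Q)) ∨ (Q ∨ P)) = min(1, 1 − 0.672 + 1.000) = min(1, 1.328) = 1.000
~(Q → ((Q ⊕ (P ⊕ Q)) ∨ (Q ∨ P))) = 1 − 1.000 = 0.000

0.000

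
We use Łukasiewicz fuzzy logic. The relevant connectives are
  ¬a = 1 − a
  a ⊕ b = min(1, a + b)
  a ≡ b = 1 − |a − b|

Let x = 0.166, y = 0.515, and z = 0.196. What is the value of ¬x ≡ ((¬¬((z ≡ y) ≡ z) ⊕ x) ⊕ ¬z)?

0.834

¬x = 1 − 0.166 = 0.834
z ≡ y = 1 − |0.196 − 0.515| = 1 − 0.319 = 0.681
(z ≡ y) ≡ z = 1 − |0.681 − 0.196| = 1 − 0.485 = 0.515
¬((z ≡ y) ≡ z) = 1 − 0.515 = 0.485
¬¬((z ≡ y) ≡ z) = 1 − 0.485 = 0.515
¬¬((z ≡ y) ≡ z) ⊕ x = min(1, 0.515 + 0.166) = min(1, 0.681) = 0.681
¬z = 1 − 0.196 = 0.804
(¬¬((z ≡ y) ≡ z) ⊕ x) ⊕ ¬z = min(1, 0.681 + 0.804) = min(1, 1.485) = 1.000
¬x ≡ ((¬¬((z ≡ y) ≡ z) ⊕ x) ⊕ ¬z) = 1 − |0.834 − 1.000| = 1 − 0.166 = 0.834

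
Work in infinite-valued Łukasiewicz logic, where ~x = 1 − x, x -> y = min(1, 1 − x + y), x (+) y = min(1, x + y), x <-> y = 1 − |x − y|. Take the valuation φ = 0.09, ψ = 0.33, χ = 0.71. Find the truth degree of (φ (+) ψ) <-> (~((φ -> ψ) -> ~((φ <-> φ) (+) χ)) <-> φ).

0.67

φ (+) ψ = min(1, 0.09 + 0.33) = min(1, 0.42) = 0.42
φ -> ψ = min(1, 1 − 0.09 + 0.33) = min(1, 1.24) = 1.00
φ <-> φ = 1 − |0.09 − 0.09| = 1 − 0.00 = 1.00
(φ <-> φ) (+) χ = min(1, 1.00 + 0.71) = min(1, 1.71) = 1.00
~((φ <-> φ) (+) χ) = 1 − 1.00 = 0.00
(φ -> ψ) -> ~((φ <-> φ) (+) χ) = min(1, 1 − 1.00 + 0.00) = min(1, 0.00) = 0.00
~((φ -> ψ) -> ~((φ <-> φ) (+) χ)) = 1 − 0.00 = 1.00
~((φ -> ψ) -> ~((φ <-> φ) (+) χ)) <-> φ = 1 − |1.00 − 0.09| = 1 − 0.91 = 0.09
(φ (+) ψ) <-> (~((φ -> ψ) -> ~((φ <-> φ) (+) χ)) <-> φ) = 1 − |0.42 − 0.09| = 1 − 0.33 = 0.67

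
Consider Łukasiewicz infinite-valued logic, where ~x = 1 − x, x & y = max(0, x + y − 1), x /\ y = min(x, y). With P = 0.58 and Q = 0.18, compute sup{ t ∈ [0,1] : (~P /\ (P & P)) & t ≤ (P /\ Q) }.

~P = 1 − 0.58 = 0.42
P & P = max(0, 0.58 + 0.58 − 1) = max(0, 0.16) = 0.16
~P /\ (P & P) = min(0.42, 0.16) = 0.16
So the left factor is ~P /\ (P & P) = 0.16.
P /\ Q = min(0.58, 0.18) = 0.18
So the right-hand bound is P /\ Q = 0.18.
The residuum of the Łukasiewicz t-norm gives the supremum: min(1, 1 − 0.16 + 0.18).
1 − 0.16 + 0.18 = 1.02, so t = min(1, 1.02) = 1.00.
Check: 0.16 & 1.00 = max(0, 0.16) = 0.16 ≤ 0.18.

1.00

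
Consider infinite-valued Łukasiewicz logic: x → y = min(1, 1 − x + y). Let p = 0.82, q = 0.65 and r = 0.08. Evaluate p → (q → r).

0.61

q → r = min(1, 1 − 0.65 + 0.08) = min(1, 0.43) = 0.43
p → (q → r) = min(1, 1 − 0.82 + 0.43) = min(1, 0.61) = 0.61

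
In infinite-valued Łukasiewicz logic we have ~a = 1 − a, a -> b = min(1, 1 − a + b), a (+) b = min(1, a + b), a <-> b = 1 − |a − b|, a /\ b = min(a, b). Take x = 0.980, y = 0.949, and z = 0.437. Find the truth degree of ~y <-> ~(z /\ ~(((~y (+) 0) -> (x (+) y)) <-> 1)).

0.051

~y = 1 − 0.949 = 0.051
~y (+) 0 = min(1, 0.051 + 0.000) = min(1, 0.051) = 0.051
x (+) y = min(1, 0.980 + 0.949) = min(1, 1.929) = 1.000
(~y (+) 0) -> (x (+) y) = min(1, 1 − 0.051 + 1.000) = min(1, 1.949) = 1.000
((~y (+) 0) -> (x (+) y)) <-> 1 = 1 − |1.000 − 1.000| = 1 − 0.000 = 1.000
~(((~y (+) 0) -> (x (+) y)) <-> 1) = 1 − 1.000 = 0.000
z /\ ~(((~y (+) 0) -> (x (+) y)) <-> 1) = min(0.437, 0.000) = 0.000
~(z /\ ~(((~y (+) 0) -> (x (+) y)) <-> 1)) = 1 − 0.000 = 1.000
~y <-> ~(z /\ ~(((~y (+) 0) -> (x (+) y)) <-> 1)) = 1 − |0.051 − 1.000| = 1 − 0.949 = 0.051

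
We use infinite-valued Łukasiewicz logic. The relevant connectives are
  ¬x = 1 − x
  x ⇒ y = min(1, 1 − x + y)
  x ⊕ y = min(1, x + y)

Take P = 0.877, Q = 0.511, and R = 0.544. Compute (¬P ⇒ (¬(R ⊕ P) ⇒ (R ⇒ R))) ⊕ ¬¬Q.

¬P = 1 − 0.877 = 0.123
R ⊕ P = min(1, 0.544 + 0.877) = min(1, 1.421) = 1.000
¬(R ⊕ P) = 1 − 1.000 = 0.000
R ⇒ R = min(1, 1 − 0.544 + 0.544) = min(1, 1.000) = 1.000
¬(R ⊕ P) ⇒ (R ⇒ R) = min(1, 1 − 0.000 + 1.000) = min(1, 2.000) = 1.000
¬P ⇒ (¬(R ⊕ P) ⇒ (R ⇒ R)) = min(1, 1 − 0.123 + 1.000) = min(1, 1.877) = 1.000
¬Q = 1 − 0.511 = 0.489
¬¬Q = 1 − 0.489 = 0.511
(¬P ⇒ (¬(R ⊕ P) ⇒ (R ⇒ R))) ⊕ ¬¬Q = min(1, 1.000 + 0.511) = min(1, 1.511) = 1.000

1.000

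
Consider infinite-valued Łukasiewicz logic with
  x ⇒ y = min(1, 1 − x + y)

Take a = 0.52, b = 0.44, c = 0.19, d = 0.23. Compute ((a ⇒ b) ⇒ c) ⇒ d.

a ⇒ b = min(1, 1 − 0.52 + 0.44) = min(1, 0.92) = 0.92
(a ⇒ b) ⇒ c = min(1, 1 − 0.92 + 0.19) = min(1, 0.27) = 0.27
((a ⇒ b) ⇒ c) ⇒ d = min(1, 1 − 0.27 + 0.23) = min(1, 0.96) = 0.96

0.96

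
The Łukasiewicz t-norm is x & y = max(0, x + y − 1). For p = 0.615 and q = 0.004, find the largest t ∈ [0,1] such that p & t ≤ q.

0.389

The residuum of the Łukasiewicz t-norm gives the supremum: min(1, 1 − 0.615 + 0.004).
1 − 0.615 + 0.004 = 0.389, so t = min(1, 0.389) = 0.389.
Check: 0.615 & 0.389 = max(0, 0.004) = 0.004 ≤ 0.004.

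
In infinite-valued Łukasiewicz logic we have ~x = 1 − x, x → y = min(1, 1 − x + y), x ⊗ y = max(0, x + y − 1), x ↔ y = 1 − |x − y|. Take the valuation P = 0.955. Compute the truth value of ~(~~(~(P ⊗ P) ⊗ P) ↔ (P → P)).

P ⊗ P = max(0, 0.955 + 0.955 − 1) = max(0, 0.910) = 0.910
~(P ⊗ P) = 1 − 0.910 = 0.090
~(P ⊗ P) ⊗ P = max(0, 0.090 + 0.955 − 1) = max(0, 0.045) = 0.045
~(~(P ⊗ P) ⊗ P) = 1 − 0.045 = 0.955
~~(~(P ⊗ P) ⊗ P) = 1 − 0.955 = 0.045
P → P = min(1, 1 − 0.955 + 0.955) = min(1, 1.000) = 1.000
~~(~(P ⊗ P) ⊗ P) ↔ (P → P) = 1 − |0.045 − 1.000| = 1 − 0.955 = 0.045
~(~~(~(P ⊗ P) ⊗ P) ↔ (P → P)) = 1 − 0.045 = 0.955

0.955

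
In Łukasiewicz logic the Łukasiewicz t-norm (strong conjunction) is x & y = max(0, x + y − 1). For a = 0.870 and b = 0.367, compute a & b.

0.237

a & b = max(0, 0.870 + 0.367 − 1) = max(0, 0.237) = 0.237
For comparison, the Gödel (minimum) t-norm min(x, y) would give 0.367.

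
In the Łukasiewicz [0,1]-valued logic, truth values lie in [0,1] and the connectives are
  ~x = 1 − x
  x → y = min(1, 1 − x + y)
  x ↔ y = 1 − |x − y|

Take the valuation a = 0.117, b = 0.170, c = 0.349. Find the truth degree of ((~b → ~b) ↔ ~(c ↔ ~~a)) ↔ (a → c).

~b = 1 − 0.170 = 0.830
~b → ~b = min(1, 1 − 0.830 + 0.830) = min(1, 1.000) = 1.000
~a = 1 − 0.117 = 0.883
~~a = 1 − 0.883 = 0.117
c ↔ ~~a = 1 − |0.349 − 0.117| = 1 − 0.232 = 0.768
~(c ↔ ~~a) = 1 − 0.768 = 0.232
(~b → ~b) ↔ ~(c ↔ ~~a) = 1 − |1.000 − 0.232| = 1 − 0.768 = 0.232
a → c = min(1, 1 − 0.117 + 0.349) = min(1, 1.232) = 1.000
((~b → ~b) ↔ ~(c ↔ ~~a)) ↔ (a → c) = 1 − |0.232 − 1.000| = 1 − 0.768 = 0.232

0.232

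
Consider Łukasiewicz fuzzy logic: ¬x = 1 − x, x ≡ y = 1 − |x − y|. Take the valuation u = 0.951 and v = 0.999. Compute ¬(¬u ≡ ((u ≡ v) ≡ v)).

0.904

¬u = 1 − 0.951 = 0.049
u ≡ v = 1 − |0.951 − 0.999| = 1 − 0.048 = 0.952
(u ≡ v) ≡ v = 1 − |0.952 − 0.999| = 1 − 0.047 = 0.953
¬u ≡ ((u ≡ v) ≡ v) = 1 − |0.049 − 0.953| = 1 − 0.904 = 0.096
¬(¬u ≡ ((u ≡ v) ≡ v)) = 1 − 0.096 = 0.904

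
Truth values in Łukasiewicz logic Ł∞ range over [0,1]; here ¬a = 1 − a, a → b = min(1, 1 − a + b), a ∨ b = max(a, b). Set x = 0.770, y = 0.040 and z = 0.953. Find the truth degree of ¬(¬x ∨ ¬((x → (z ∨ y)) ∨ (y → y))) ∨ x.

¬x = 1 − 0.770 = 0.230
z ∨ y = max(0.953, 0.040) = 0.953
x → (z ∨ y) = min(1, 1 − 0.770 + 0.953) = min(1, 1.183) = 1.000
y → y = min(1, 1 − 0.040 + 0.040) = min(1, 1.000) = 1.000
(x → (z ∨ y)) ∨ (y → y) = max(1.000, 1.000) = 1.000
¬((x → (z ∨ y)) ∨ (y → y)) = 1 − 1.000 = 0.000
¬x ∨ ¬((x → (z ∨ y)) ∨ (y → y)) = max(0.230, 0.000) = 0.230
¬(¬x ∨ ¬((x → (z ∨ y)) ∨ (y → y))) = 1 − 0.230 = 0.770
¬(¬x ∨ ¬((x → (z ∨ y)) ∨ (y → y))) ∨ x = max(0.770, 0.770) = 0.770

0.770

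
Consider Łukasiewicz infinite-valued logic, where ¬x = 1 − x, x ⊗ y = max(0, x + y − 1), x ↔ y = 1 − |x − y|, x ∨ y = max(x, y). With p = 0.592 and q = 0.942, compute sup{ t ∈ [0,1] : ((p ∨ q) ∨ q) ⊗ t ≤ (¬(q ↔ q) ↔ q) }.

0.116

p ∨ q = max(0.592, 0.942) = 0.942
(p ∨ q) ∨ q = max(0.942, 0.942) = 0.942
So the left factor is (p ∨ q) ∨ q = 0.942.
q ↔ q = 1 − |0.942 − 0.942| = 1 − 0.000 = 1.000
¬(q ↔ q) = 1 − 1.000 = 0.000
¬(q ↔ q) ↔ q = 1 − |0.000 − 0.942| = 1 − 0.942 = 0.058
So the right-hand bound is ¬(q ↔ q) ↔ q = 0.058.
The residuum of the Łukasiewicz t-norm gives the supremum: min(1, 1 − 0.942 + 0.058).
1 − 0.942 + 0.058 = 0.116, so t = min(1, 0.116) = 0.116.
Check: 0.942 ⊗ 0.116 = max(0, 0.058) = 0.058 ≤ 0.058.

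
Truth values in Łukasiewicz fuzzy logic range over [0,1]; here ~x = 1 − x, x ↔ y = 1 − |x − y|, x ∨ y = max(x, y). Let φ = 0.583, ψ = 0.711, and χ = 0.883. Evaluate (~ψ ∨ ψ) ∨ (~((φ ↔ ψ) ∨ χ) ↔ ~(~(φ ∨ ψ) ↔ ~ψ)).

0.883

~ψ = 1 − 0.711 = 0.289
~ψ ∨ ψ = max(0.289, 0.711) = 0.711
φ ↔ ψ = 1 − |0.583 − 0.711| = 1 − 0.128 = 0.872
(φ ↔ ψ) ∨ χ = max(0.872, 0.883) = 0.883
~((φ ↔ ψ) ∨ χ) = 1 − 0.883 = 0.117
φ ∨ ψ = max(0.583, 0.711) = 0.711
~(φ ∨ ψ) = 1 − 0.711 = 0.289
~(φ ∨ ψ) ↔ ~ψ = 1 − |0.289 − 0.289| = 1 − 0.000 = 1.000
~(~(φ ∨ ψ) ↔ ~ψ) = 1 − 1.000 = 0.000
~((φ ↔ ψ) ∨ χ) ↔ ~(~(φ ∨ ψ) ↔ ~ψ) = 1 − |0.117 − 0.000| = 1 − 0.117 = 0.883
(~ψ ∨ ψ) ∨ (~((φ ↔ ψ) ∨ χ) ↔ ~(~(φ ∨ ψ) ↔ ~ψ)) = max(0.711, 0.883) = 0.883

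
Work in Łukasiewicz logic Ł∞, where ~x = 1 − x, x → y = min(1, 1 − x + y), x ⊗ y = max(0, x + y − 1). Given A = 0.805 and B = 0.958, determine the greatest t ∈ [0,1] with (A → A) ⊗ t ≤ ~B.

0.042

A → A = min(1, 1 − 0.805 + 0.805) = min(1, 1.000) = 1.000
So the left factor is A → A = 1.000.
~B = 1 − 0.958 = 0.042
So the right-hand bound is ~B = 0.042.
The residuum of the Łukasiewicz t-norm gives the supremum: min(1, 1 − 1.000 + 0.042).
1 − 1.000 + 0.042 = 0.042, so t = min(1, 0.042) = 0.042.
Check: 1.000 ⊗ 0.042 = max(0, 0.042) = 0.042 ≤ 0.042.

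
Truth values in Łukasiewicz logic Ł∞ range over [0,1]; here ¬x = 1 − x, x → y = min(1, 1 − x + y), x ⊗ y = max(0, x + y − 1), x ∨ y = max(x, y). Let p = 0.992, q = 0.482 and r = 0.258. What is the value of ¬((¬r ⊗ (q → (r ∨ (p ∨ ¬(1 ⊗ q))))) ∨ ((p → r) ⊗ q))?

0.258

¬r = 1 − 0.258 = 0.742
1 ⊗ q = max(0, 1.000 + 0.482 − 1) = max(0, 0.482) = 0.482
¬(1 ⊗ q) = 1 − 0.482 = 0.518
p ∨ ¬(1 ⊗ q) = max(0.992, 0.518) = 0.992
r ∨ (p ∨ ¬(1 ⊗ q)) = max(0.258, 0.992) = 0.992
q → (r ∨ (p ∨ ¬(1 ⊗ q))) = min(1, 1 − 0.482 + 0.992) = min(1, 1.510) = 1.000
¬r ⊗ (q → (r ∨ (p ∨ ¬(1 ⊗ q)))) = max(0, 0.742 + 1.000 − 1) = max(0, 0.742) = 0.742
p → r = min(1, 1 − 0.992 + 0.258) = min(1, 0.266) = 0.266
(p → r) ⊗ q = max(0, 0.266 + 0.482 − 1) = max(0, -0.252) = 0.000
(¬r ⊗ (q → (r ∨ (p ∨ ¬(1 ⊗ q))))) ∨ ((p → r) ⊗ q) = max(0.742, 0.000) = 0.742
¬((¬r ⊗ (q → (r ∨ (p ∨ ¬(1 ⊗ q))))) ∨ ((p → r) ⊗ q)) = 1 − 0.742 = 0.258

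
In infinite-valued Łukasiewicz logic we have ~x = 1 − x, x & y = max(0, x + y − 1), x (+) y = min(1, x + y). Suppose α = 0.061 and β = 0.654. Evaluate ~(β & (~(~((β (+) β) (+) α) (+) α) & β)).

β (+) β = min(1, 0.654 + 0.654) = min(1, 1.308) = 1.000
(β (+) β) (+) α = min(1, 1.000 + 0.061) = min(1, 1.061) = 1.000
~((β (+) β) (+) α) = 1 − 1.000 = 0.000
~((β (+) β) (+) α) (+) α = min(1, 0.000 + 0.061) = min(1, 0.061) = 0.061
~(~((β (+) β) (+) α) (+) α) = 1 − 0.061 = 0.939
~(~((β (+) β) (+) α) (+) α) & β = max(0, 0.939 + 0.654 − 1) = max(0, 0.593) = 0.593
β & (~(~((β (+) β) (+) α) (+) α) & β) = max(0, 0.654 + 0.593 − 1) = max(0, 0.247) = 0.247
~(β & (~(~((β (+) β) (+) α) (+) α) & β)) = 1 − 0.247 = 0.753

0.753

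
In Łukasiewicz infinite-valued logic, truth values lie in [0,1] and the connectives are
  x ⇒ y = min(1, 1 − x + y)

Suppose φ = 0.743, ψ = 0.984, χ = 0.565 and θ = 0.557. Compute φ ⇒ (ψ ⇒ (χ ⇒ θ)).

χ ⇒ θ = min(1, 1 − 0.565 + 0.557) = min(1, 0.992) = 0.992
ψ ⇒ (χ ⇒ θ) = min(1, 1 − 0.984 + 0.992) = min(1, 1.008) = 1.000
φ ⇒ (ψ ⇒ (χ ⇒ θ)) = min(1, 1 − 0.743 + 1.000) = min(1, 1.257) = 1.000

1.000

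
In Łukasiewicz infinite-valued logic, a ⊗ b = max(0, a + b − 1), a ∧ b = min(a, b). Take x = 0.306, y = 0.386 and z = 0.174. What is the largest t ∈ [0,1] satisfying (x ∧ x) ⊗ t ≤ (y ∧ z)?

0.868

x ∧ x = min(0.306, 0.306) = 0.306
So the left factor is x ∧ x = 0.306.
y ∧ z = min(0.386, 0.174) = 0.174
So the right-hand bound is y ∧ z = 0.174.
The residuum of the Łukasiewicz t-norm gives the supremum: min(1, 1 − 0.306 + 0.174).
1 − 0.306 + 0.174 = 0.868, so t = min(1, 0.868) = 0.868.
Check: 0.306 ⊗ 0.868 = max(0, 0.174) = 0.174 ≤ 0.174.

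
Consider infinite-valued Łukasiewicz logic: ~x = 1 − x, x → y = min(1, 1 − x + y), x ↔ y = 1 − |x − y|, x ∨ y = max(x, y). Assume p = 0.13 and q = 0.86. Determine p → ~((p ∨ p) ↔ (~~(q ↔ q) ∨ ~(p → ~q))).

p ∨ p = max(0.13, 0.13) = 0.13
q ↔ q = 1 − |0.86 − 0.86| = 1 − 0.00 = 1.00
~(q ↔ q) = 1 − 1.00 = 0.00
~~(q ↔ q) = 1 − 0.00 = 1.00
~q = 1 − 0.86 = 0.14
p → ~q = min(1, 1 − 0.13 + 0.14) = min(1, 1.01) = 1.00
~(p → ~q) = 1 − 1.00 = 0.00
~~(q ↔ q) ∨ ~(p → ~q) = max(1.00, 0.00) = 1.00
(p ∨ p) ↔ (~~(q ↔ q) ∨ ~(p → ~q)) = 1 − |0.13 − 1.00| = 1 − 0.87 = 0.13
~((p ∨ p) ↔ (~~(q ↔ q) ∨ ~(p → ~q))) = 1 − 0.13 = 0.87
p → ~((p ∨ p) ↔ (~~(q ↔ q) ∨ ~(p → ~q))) = min(1, 1 − 0.13 + 0.87) = min(1, 1.74) = 1.00

1.00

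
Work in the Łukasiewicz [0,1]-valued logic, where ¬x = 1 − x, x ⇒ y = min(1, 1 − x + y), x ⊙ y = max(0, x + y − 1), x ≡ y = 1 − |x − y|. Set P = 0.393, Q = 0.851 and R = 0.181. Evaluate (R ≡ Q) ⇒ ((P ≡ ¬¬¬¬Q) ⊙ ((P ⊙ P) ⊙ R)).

0.670

R ≡ Q = 1 − |0.181 − 0.851| = 1 − 0.670 = 0.330
¬Q = 1 − 0.851 = 0.149
¬¬Q = 1 − 0.149 = 0.851
¬¬¬Q = 1 − 0.851 = 0.149
¬¬¬¬Q = 1 − 0.149 = 0.851
P ≡ ¬¬¬¬Q = 1 − |0.393 − 0.851| = 1 − 0.458 = 0.542
P ⊙ P = max(0, 0.393 + 0.393 − 1) = max(0, -0.214) = 0.000
(P ⊙ P) ⊙ R = max(0, 0.000 + 0.181 − 1) = max(0, -0.819) = 0.000
(P ≡ ¬¬¬¬Q) ⊙ ((P ⊙ P) ⊙ R) = max(0, 0.542 + 0.000 − 1) = max(0, -0.458) = 0.000
(R ≡ Q) ⇒ ((P ≡ ¬¬¬¬Q) ⊙ ((P ⊙ P) ⊙ R)) = min(1, 1 − 0.330 + 0.000) = min(1, 0.670) = 0.670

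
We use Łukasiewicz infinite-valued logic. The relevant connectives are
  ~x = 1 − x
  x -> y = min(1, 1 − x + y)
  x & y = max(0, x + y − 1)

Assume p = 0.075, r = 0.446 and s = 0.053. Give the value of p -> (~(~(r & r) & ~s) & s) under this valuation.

0.925

r & r = max(0, 0.446 + 0.446 − 1) = max(0, -0.108) = 0.000
~(r & r) = 1 − 0.000 = 1.000
~s = 1 − 0.053 = 0.947
~(r & r) & ~s = max(0, 1.000 + 0.947 − 1) = max(0, 0.947) = 0.947
~(~(r & r) & ~s) = 1 − 0.947 = 0.053
~(~(r & r) & ~s) & s = max(0, 0.053 + 0.053 − 1) = max(0, -0.894) = 0.000
p -> (~(~(r & r) & ~s) & s) = min(1, 1 − 0.075 + 0.000) = min(1, 0.925) = 0.925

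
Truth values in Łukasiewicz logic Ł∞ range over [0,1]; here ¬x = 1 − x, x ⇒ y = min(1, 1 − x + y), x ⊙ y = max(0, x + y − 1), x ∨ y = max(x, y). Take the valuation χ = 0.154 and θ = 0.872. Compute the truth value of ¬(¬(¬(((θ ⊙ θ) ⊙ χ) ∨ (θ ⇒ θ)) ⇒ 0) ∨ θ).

θ ⊙ θ = max(0, 0.872 + 0.872 − 1) = max(0, 0.744) = 0.744
(θ ⊙ θ) ⊙ χ = max(0, 0.744 + 0.154 − 1) = max(0, -0.102) = 0.000
θ ⇒ θ = min(1, 1 − 0.872 + 0.872) = min(1, 1.000) = 1.000
((θ ⊙ θ) ⊙ χ) ∨ (θ ⇒ θ) = max(0.000, 1.000) = 1.000
¬(((θ ⊙ θ) ⊙ χ) ∨ (θ ⇒ θ)) = 1 − 1.000 = 0.000
¬(((θ ⊙ θ) ⊙ χ) ∨ (θ ⇒ θ)) ⇒ 0 = min(1, 1 − 0.000 + 0.000) = min(1, 1.000) = 1.000
¬(¬(((θ ⊙ θ) ⊙ χ) ∨ (θ ⇒ θ)) ⇒ 0) = 1 − 1.000 = 0.000
¬(¬(((θ ⊙ θ) ⊙ χ) ∨ (θ ⇒ θ)) ⇒ 0) ∨ θ = max(0.000, 0.872) = 0.872
¬(¬(¬(((θ ⊙ θ) ⊙ χ) ∨ (θ ⇒ θ)) ⇒ 0) ∨ θ) = 1 − 0.872 = 0.128

0.128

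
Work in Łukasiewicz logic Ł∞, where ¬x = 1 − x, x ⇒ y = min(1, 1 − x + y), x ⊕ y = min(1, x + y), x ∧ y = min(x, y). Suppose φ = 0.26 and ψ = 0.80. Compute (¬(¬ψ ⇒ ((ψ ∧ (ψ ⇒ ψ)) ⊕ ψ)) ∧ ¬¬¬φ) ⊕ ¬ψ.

0.20

¬ψ = 1 − 0.80 = 0.20
ψ ⇒ ψ = min(1, 1 − 0.80 + 0.80) = min(1, 1.00) = 1.00
ψ ∧ (ψ ⇒ ψ) = min(0.80, 1.00) = 0.80
(ψ ∧ (ψ ⇒ ψ)) ⊕ ψ = min(1, 0.80 + 0.80) = min(1, 1.60) = 1.00
¬ψ ⇒ ((ψ ∧ (ψ ⇒ ψ)) ⊕ ψ) = min(1, 1 − 0.20 + 1.00) = min(1, 1.80) = 1.00
¬(¬ψ ⇒ ((ψ ∧ (ψ ⇒ ψ)) ⊕ ψ)) = 1 − 1.00 = 0.00
¬φ = 1 − 0.26 = 0.74
¬¬φ = 1 − 0.74 = 0.26
¬¬¬φ = 1 − 0.26 = 0.74
¬(¬ψ ⇒ ((ψ ∧ (ψ ⇒ ψ)) ⊕ ψ)) ∧ ¬¬¬φ = min(0.00, 0.74) = 0.00
(¬(¬ψ ⇒ ((ψ ∧ (ψ ⇒ ψ)) ⊕ ψ)) ∧ ¬¬¬φ) ⊕ ¬ψ = min(1, 0.00 + 0.20) = min(1, 0.20) = 0.20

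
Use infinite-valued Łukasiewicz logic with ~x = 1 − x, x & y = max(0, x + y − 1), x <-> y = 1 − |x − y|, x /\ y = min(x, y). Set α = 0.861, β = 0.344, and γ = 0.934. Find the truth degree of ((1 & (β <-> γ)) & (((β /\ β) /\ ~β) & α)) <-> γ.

0.066

β <-> γ = 1 − |0.344 − 0.934| = 1 − 0.590 = 0.410
1 & (β <-> γ) = max(0, 1.000 + 0.410 − 1) = max(0, 0.410) = 0.410
β /\ β = min(0.344, 0.344) = 0.344
~β = 1 − 0.344 = 0.656
(β /\ β) /\ ~β = min(0.344, 0.656) = 0.344
((β /\ β) /\ ~β) & α = max(0, 0.344 + 0.861 − 1) = max(0, 0.205) = 0.205
(1 & (β <-> γ)) & (((β /\ β) /\ ~β) & α) = max(0, 0.410 + 0.205 − 1) = max(0, -0.385) = 0.000
((1 & (β <-> γ)) & (((β /\ β) /\ ~β) & α)) <-> γ = 1 − |0.000 − 0.934| = 1 − 0.934 = 0.066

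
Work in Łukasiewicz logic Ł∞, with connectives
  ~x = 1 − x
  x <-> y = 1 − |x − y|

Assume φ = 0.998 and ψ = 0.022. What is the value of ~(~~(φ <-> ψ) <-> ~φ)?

0.022

φ <-> ψ = 1 − |0.998 − 0.022| = 1 − 0.976 = 0.024
~(φ <-> ψ) = 1 − 0.024 = 0.976
~~(φ <-> ψ) = 1 − 0.976 = 0.024
~φ = 1 − 0.998 = 0.002
~~(φ <-> ψ) <-> ~φ = 1 − |0.024 − 0.002| = 1 − 0.022 = 0.978
~(~~(φ <-> ψ) <-> ~φ) = 1 − 0.978 = 0.022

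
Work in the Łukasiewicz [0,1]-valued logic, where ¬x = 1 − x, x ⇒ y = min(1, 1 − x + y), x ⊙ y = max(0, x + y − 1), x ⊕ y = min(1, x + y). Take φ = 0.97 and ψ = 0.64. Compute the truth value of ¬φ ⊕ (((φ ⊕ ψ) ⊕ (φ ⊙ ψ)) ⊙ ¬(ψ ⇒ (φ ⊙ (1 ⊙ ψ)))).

¬φ = 1 − 0.97 = 0.03
φ ⊕ ψ = min(1, 0.97 + 0.64) = min(1, 1.61) = 1.00
φ ⊙ ψ = max(0, 0.97 + 0.64 − 1) = max(0, 0.61) = 0.61
(φ ⊕ ψ) ⊕ (φ ⊙ ψ) = min(1, 1.00 + 0.61) = min(1, 1.61) = 1.00
1 ⊙ ψ = max(0, 1.00 + 0.64 − 1) = max(0, 0.64) = 0.64
φ ⊙ (1 ⊙ ψ) = max(0, 0.97 + 0.64 − 1) = max(0, 0.61) = 0.61
ψ ⇒ (φ ⊙ (1 ⊙ ψ)) = min(1, 1 − 0.64 + 0.61) = min(1, 0.97) = 0.97
¬(ψ ⇒ (φ ⊙ (1 ⊙ ψ))) = 1 − 0.97 = 0.03
((φ ⊕ ψ) ⊕ (φ ⊙ ψ)) ⊙ ¬(ψ ⇒ (φ ⊙ (1 ⊙ ψ))) = max(0, 1.00 + 0.03 − 1) = max(0, 0.03) = 0.03
¬φ ⊕ (((φ ⊕ ψ) ⊕ (φ ⊙ ψ)) ⊙ ¬(ψ ⇒ (φ ⊙ (1 ⊙ ψ)))) = min(1, 0.03 + 0.03) = min(1, 0.06) = 0.06

0.06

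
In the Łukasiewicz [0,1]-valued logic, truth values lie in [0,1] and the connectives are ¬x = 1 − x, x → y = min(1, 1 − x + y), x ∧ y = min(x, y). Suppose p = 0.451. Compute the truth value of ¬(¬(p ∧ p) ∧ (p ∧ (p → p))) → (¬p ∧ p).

p ∧ p = min(0.451, 0.451) = 0.451
¬(p ∧ p) = 1 − 0.451 = 0.549
p → p = min(1, 1 − 0.451 + 0.451) = min(1, 1.000) = 1.000
p ∧ (p → p) = min(0.451, 1.000) = 0.451
¬(p ∧ p) ∧ (p ∧ (p → p)) = min(0.549, 0.451) = 0.451
¬(¬(p ∧ p) ∧ (p ∧ (p → p))) = 1 − 0.451 = 0.549
¬p = 1 − 0.451 = 0.549
¬p ∧ p = min(0.549, 0.451) = 0.451
¬(¬(p ∧ p) ∧ (p ∧ (p → p))) → (¬p ∧ p) = min(1, 1 − 0.549 + 0.451) = min(1, 0.902) = 0.902

0.902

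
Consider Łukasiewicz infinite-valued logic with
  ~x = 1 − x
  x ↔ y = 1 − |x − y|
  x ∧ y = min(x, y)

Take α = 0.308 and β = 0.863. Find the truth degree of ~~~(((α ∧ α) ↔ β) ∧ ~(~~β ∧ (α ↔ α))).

α ∧ α = min(0.308, 0.308) = 0.308
(α ∧ α) ↔ β = 1 − |0.308 − 0.863| = 1 − 0.555 = 0.445
~β = 1 − 0.863 = 0.137
~~β = 1 − 0.137 = 0.863
α ↔ α = 1 − |0.308 − 0.308| = 1 − 0.000 = 1.000
~~β ∧ (α ↔ α) = min(0.863, 1.000) = 0.863
~(~~β ∧ (α ↔ α)) = 1 − 0.863 = 0.137
((α ∧ α) ↔ β) ∧ ~(~~β ∧ (α ↔ α)) = min(0.445, 0.137) = 0.137
~(((α ∧ α) ↔ β) ∧ ~(~~β ∧ (α ↔ α))) = 1 − 0.137 = 0.863
~~(((α ∧ α) ↔ β) ∧ ~(~~β ∧ (α ↔ α))) = 1 − 0.863 = 0.137
~~~(((α ∧ α) ↔ β) ∧ ~(~~β ∧ (α ↔ α))) = 1 − 0.137 = 0.863

0.863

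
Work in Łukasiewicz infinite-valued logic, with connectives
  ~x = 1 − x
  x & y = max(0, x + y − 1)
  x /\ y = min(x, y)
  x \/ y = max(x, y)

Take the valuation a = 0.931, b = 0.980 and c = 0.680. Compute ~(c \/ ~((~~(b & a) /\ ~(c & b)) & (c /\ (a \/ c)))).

b & a = max(0, 0.980 + 0.931 − 1) = max(0, 0.911) = 0.911
~(b & a) = 1 − 0.911 = 0.089
~~(b & a) = 1 − 0.089 = 0.911
c & b = max(0, 0.680 + 0.980 − 1) = max(0, 0.660) = 0.660
~(c & b) = 1 − 0.660 = 0.340
~~(b & a) /\ ~(c & b) = min(0.911, 0.340) = 0.340
a \/ c = max(0.931, 0.680) = 0.931
c /\ (a \/ c) = min(0.680, 0.931) = 0.680
(~~(b & a) /\ ~(c & b)) & (c /\ (a \/ c)) = max(0, 0.340 + 0.680 − 1) = max(0, 0.020) = 0.020
~((~~(b & a) /\ ~(c & b)) & (c /\ (a \/ c))) = 1 − 0.020 = 0.980
c \/ ~((~~(b & a) /\ ~(c & b)) & (c /\ (a \/ c))) = max(0.680, 0.980) = 0.980
~(c \/ ~((~~(b & a) /\ ~(c & b)) & (c /\ (a \/ c)))) = 1 − 0.980 = 0.020

0.020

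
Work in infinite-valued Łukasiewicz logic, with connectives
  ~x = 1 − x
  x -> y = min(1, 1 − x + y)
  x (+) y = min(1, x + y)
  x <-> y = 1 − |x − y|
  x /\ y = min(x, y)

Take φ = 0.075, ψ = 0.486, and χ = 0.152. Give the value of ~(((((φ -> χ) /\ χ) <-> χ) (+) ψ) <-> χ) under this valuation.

0.848

φ -> χ = min(1, 1 − 0.075 + 0.152) = min(1, 1.077) = 1.000
(φ -> χ) /\ χ = min(1.000, 0.152) = 0.152
((φ -> χ) /\ χ) <-> χ = 1 − |0.152 − 0.152| = 1 − 0.000 = 1.000
(((φ -> χ) /\ χ) <-> χ) (+) ψ = min(1, 1.000 + 0.486) = min(1, 1.486) = 1.000
((((φ -> χ) /\ χ) <-> χ) (+) ψ) <-> χ = 1 − |1.000 − 0.152| = 1 − 0.848 = 0.152
~(((((φ -> χ) /\ χ) <-> χ) (+) ψ) <-> χ) = 1 − 0.152 = 0.848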